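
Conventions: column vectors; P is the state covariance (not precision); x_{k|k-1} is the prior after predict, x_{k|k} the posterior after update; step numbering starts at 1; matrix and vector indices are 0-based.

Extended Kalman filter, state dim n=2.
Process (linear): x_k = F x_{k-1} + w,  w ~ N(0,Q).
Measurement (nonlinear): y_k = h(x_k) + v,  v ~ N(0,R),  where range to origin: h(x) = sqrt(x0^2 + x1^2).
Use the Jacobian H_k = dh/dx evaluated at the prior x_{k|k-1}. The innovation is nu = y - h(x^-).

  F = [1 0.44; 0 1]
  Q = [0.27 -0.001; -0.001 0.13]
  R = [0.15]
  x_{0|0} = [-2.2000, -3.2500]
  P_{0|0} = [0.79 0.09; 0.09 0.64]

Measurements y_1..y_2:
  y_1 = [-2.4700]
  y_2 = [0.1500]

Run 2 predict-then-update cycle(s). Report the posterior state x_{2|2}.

step 1: x^-=[-3.6300, -3.2500]  P^-=[1.2631 0.3706; 0.3706 0.7700]  H_jac=[-0.7450 -0.6670]  S=[1.5621]  K=[-0.7607; -0.5056]  nu=[-7.3423]  x^+=[1.9553, 0.4620]  P^+=[0.3592 -0.2301; -0.2301 0.3707]
step 2: x^-=[2.1586, 0.4620]  P^-=[0.4985 -0.0680; -0.0680 0.5007]  H_jac=[0.9778 0.2093]  S=[0.6207]  K=[0.7623; 0.0617]  nu=[-2.0575]  x^+=[0.5901, 0.3351]  P^+=[0.1377 -0.0972; -0.0972 0.4984]

x_post = [0.5901, 0.3351]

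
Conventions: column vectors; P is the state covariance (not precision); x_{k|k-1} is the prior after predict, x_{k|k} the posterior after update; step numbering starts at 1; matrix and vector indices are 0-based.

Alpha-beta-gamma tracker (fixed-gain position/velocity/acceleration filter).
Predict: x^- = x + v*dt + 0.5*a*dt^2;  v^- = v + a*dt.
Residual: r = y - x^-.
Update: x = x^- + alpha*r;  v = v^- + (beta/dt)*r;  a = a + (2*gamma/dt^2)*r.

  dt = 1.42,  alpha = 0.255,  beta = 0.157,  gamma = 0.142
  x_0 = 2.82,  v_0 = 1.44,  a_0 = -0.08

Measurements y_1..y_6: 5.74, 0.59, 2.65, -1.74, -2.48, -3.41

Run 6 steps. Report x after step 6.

step 1: x_pred=4.7841  r=0.9559  x^+=5.0279  v^+=1.4321  a^+=0.0546
step 2: x_pred=7.1165  r=-6.5265  x^+=5.4523  v^+=0.7881  a^+=-0.8646
step 3: x_pred=5.6996  r=-3.0496  x^+=4.9220  v^+=-0.7768  a^+=-1.2941
step 4: x_pred=2.5141  r=-4.2541  x^+=1.4293  v^+=-3.0849  a^+=-1.8933
step 5: x_pred=-4.8600  r=2.3800  x^+=-4.2531  v^+=-5.5102  a^+=-1.5581
step 6: x_pred=-13.6484  r=10.2384  x^+=-11.0376  v^+=-6.5907  a^+=-0.1160

x_post = -11.0376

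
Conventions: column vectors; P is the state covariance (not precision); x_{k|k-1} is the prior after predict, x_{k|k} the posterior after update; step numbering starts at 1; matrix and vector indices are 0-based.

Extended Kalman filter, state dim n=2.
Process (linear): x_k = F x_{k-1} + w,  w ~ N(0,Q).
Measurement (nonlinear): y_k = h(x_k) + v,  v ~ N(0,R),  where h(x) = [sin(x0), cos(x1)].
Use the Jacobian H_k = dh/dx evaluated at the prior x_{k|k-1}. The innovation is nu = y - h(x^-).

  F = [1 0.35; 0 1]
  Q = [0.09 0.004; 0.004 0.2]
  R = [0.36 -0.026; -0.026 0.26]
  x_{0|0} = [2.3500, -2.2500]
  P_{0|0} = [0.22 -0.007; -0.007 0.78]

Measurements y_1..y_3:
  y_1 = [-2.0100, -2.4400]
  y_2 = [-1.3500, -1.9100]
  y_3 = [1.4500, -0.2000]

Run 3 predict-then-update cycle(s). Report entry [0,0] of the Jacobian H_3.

H_jac[0,0] = -0.3971

step 1: x^-=[1.5625, -2.2500]  P^-=[0.4006 0.2700; 0.2700 0.9800]  H_jac=[0.0083 0.0000; 0.0000 0.7781]  S=[0.3600 -0.0243; -0.0243 0.8533]  K=[0.0259 0.2469; 0.0666 0.8955]  nu=[-3.0100, -1.8118]  x^+=[1.0372, -4.0728]  P^+=[0.3487 0.0817; 0.0817 0.2970]
step 2: x^-=[-0.3883, -4.0728]  P^-=[0.5322 0.1896; 0.1896 0.4970]  H_jac=[0.9256 0.0000; 0.0000 -0.8024]  S=[0.8159 -0.1668; -0.1668 0.5800]  K=[0.5845 -0.0942; 0.0792 -0.6648]  nu=[-0.9714, -1.3132]  x^+=[-0.8323, -3.2767]  P^+=[0.2300 0.0495; 0.0495 0.2180]
step 3: x^-=[-1.9792, -3.2767]  P^-=[0.3813 0.1298; 0.1298 0.4180]  H_jac=[-0.3971 0.0000; 0.0000 -0.1347]  S=[0.4201 -0.0191; -0.0191 0.2676]  K=[-0.3646 -0.0913; -0.1326 -0.2199]  nu=[2.3678, 0.7909]  x^+=[-2.9146, -3.7646]  P^+=[0.3245 0.1058; 0.1058 0.3988]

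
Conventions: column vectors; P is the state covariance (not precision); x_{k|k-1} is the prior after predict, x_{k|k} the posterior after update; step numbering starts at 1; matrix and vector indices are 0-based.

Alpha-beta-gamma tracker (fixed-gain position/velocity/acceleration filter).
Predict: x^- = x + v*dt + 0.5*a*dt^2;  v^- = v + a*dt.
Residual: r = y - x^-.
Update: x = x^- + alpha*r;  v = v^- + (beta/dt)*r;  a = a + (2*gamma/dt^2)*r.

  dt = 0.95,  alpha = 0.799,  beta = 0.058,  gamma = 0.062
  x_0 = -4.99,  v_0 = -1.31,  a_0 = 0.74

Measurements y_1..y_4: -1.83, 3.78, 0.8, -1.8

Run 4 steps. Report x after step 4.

x_post = -0.3900

step 1: x_pred=-5.9006  r=4.0706  x^+=-2.6482  v^+=-0.3585  a^+=1.2993
step 2: x_pred=-2.4024  r=6.1824  x^+=2.5373  v^+=1.2533  a^+=2.1487
step 3: x_pred=4.6976  r=-3.8976  x^+=1.5834  v^+=3.0566  a^+=1.6132
step 4: x_pred=5.2152  r=-7.0152  x^+=-0.3900  v^+=4.1609  a^+=0.6494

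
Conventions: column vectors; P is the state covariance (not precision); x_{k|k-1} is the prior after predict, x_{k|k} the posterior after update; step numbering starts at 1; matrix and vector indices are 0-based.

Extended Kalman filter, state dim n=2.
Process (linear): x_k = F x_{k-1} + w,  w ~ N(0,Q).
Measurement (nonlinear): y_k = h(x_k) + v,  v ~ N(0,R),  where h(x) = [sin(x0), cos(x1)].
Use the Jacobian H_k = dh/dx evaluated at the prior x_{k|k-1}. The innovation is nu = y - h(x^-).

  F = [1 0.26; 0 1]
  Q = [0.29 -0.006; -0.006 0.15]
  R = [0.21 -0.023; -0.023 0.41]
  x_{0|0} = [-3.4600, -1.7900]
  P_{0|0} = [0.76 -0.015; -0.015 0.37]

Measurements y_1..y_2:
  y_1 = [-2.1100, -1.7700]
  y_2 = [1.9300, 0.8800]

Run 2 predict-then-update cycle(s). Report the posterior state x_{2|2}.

step 1: x^-=[-3.9254, -1.7900]  P^-=[1.0672 0.0752; 0.0752 0.5200]  H_jac=[-0.7082 0.0000; 0.0000 0.9761]  S=[0.7453 -0.0750; -0.0750 0.9054]  K=[-1.0144 -0.0029; -0.0152 0.5593]  nu=[-2.8160, -1.5525]  x^+=[-1.0642, -2.6156]  P^+=[0.3007 0.0227; 0.0227 0.2353]
step 2: x^-=[-1.7443, -2.6156]  P^-=[0.6184 0.0778; 0.0778 0.3853]  H_jac=[-0.1726 0.0000; 0.0000 0.5021]  S=[0.2284 -0.0297; -0.0297 0.5071]  K=[-0.4608 0.0500; -0.0092 0.3809]  nu=[2.9150, 1.7448]  x^+=[-3.0002, -1.9779]  P^+=[0.5672 0.0620; 0.0620 0.3115]

x_post = [-3.0002, -1.9779]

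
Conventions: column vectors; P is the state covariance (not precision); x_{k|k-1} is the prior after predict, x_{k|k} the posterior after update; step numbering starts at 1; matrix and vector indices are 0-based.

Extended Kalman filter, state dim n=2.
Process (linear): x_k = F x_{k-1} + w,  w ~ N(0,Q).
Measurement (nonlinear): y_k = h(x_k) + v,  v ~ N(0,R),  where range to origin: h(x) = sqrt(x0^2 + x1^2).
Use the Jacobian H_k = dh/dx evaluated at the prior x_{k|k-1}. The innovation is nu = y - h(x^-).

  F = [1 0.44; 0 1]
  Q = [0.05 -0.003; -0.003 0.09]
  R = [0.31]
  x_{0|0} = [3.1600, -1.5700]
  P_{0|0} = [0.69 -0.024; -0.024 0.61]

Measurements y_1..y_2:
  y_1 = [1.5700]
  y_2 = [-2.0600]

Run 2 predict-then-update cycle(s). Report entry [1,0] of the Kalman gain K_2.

K[1,0] = -0.3943

step 1: x^-=[2.4692, -1.5700]  P^-=[0.8370 0.2414; 0.2414 0.7000]  H_jac=[0.8439 -0.5366]  S=[0.8889]  K=[0.6488; -0.1934]  nu=[-1.3561]  x^+=[1.5893, -1.3078]  P^+=[0.4628 0.3529; 0.3529 0.6668]
step 2: x^-=[1.0139, -1.3078]  P^-=[0.9524 0.6433; 0.6433 0.7568]  H_jac=[0.6127 -0.7903]  S=[0.5172]  K=[0.1453; -0.3943]  nu=[-3.7148]  x^+=[0.4742, 0.1568]  P^+=[0.9415 0.6729; 0.6729 0.6764]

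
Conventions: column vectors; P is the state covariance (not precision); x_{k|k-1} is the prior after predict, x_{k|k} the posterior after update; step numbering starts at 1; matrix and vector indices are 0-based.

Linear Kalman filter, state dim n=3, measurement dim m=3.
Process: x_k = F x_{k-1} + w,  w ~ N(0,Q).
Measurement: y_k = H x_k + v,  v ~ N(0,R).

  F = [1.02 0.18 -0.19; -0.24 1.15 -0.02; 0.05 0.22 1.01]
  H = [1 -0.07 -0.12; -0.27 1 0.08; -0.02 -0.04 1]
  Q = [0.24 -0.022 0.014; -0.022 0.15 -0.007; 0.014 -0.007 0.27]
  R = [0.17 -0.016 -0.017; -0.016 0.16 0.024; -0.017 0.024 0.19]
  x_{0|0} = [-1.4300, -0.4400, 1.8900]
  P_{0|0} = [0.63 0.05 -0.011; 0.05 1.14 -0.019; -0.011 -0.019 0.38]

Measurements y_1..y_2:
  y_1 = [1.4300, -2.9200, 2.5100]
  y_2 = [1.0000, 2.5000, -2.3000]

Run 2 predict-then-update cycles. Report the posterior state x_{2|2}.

step 1: x^-=[-1.8969, -0.2006, 1.7406]  P^-=[0.9700 0.1216 0.0161; 0.1216 1.6673 0.2471; 0.0161 0.2471 0.7059]  S=[1.1416 -0.3067 -0.1211; -0.3067 1.8757 0.2598; -0.1211 0.2598 0.8788]  K=[0.8651 0.0543 0.0939; 0.2223 0.9238 -0.0400; 0.0222 0.0553 0.7784]  nu=[3.5217, -3.3708, 0.7234]  x^+=[1.0345, -2.5607, 2.1954]  P^+=[0.1482 0.0364 0.0089; 0.0364 0.1517 0.0176; 0.0089 0.0176 0.1497]
step 2: x^-=[0.1771, -3.2370, 1.7057]  P^-=[0.4133 0.0112 0.0188; 0.0112 0.3384 0.0450; 0.0188 0.0450 0.4400]  S=[0.5859 -0.1477 -0.0616; -0.1477 0.5317 0.0875; -0.0616 0.0875 0.6263]  K=[0.7083 -0.0035 0.0863; 0.1377 0.6810 -0.0318; 0.0178 0.0316 0.6963]  nu=[0.8010, 5.6484, -4.1317]  x^+=[0.3678, 0.8513, -0.9787]  P^+=[0.1215 0.0224 0.0076; 0.0224 0.1110 0.0129; 0.0076 0.0129 0.1334]

x_post = [0.3678, 0.8513, -0.9787]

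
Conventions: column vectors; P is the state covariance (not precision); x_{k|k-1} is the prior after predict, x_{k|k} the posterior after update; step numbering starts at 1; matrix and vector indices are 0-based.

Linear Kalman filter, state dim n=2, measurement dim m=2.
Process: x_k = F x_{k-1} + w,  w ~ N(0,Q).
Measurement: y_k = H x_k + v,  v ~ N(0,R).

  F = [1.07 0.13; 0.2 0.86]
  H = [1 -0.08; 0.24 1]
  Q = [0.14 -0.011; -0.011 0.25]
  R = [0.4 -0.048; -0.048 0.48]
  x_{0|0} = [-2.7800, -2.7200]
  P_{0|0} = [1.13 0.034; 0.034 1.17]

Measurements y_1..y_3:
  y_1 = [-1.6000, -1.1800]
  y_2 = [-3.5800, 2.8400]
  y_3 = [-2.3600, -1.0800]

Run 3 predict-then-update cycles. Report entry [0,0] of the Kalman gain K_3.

step 1: x^-=[-3.3282, -2.8952]  P^-=[1.4630 0.3938; 0.3938 1.1722]  S=[1.8075 0.5956; 0.5956 1.9255]  K=[0.7399 0.1580; -0.0565 0.6754]  nu=[1.4966, 2.5140]  x^+=[-1.8236, -1.2820]  P^+=[0.2861 -0.0283; -0.0283 0.3337]
step 2: x^-=[-2.1180, -1.4672]  P^-=[0.4653 0.0607; 0.0607 0.4985]  S=[0.8588 0.0834; 0.0834 1.0344]  K=[0.5241 0.1244; -0.0241 0.4979]  nu=[-1.5794, 4.8156]  x^+=[-2.3465, 0.9685]  P^+=[0.2025 -0.0140; -0.0140 0.2435]
step 3: x^-=[-2.3849, 0.3636]  P^-=[0.3721 0.0463; 0.0463 0.4334]  S=[0.7675 0.0520; 0.0520 0.9570]  K=[0.4722 0.1160; -0.0164 0.4653]  nu=[0.0540, -0.8712]  x^+=[-2.4605, -0.0427]  P^+=[0.1824 -0.0108; -0.0108 0.2267]

K[0,0] = 0.4722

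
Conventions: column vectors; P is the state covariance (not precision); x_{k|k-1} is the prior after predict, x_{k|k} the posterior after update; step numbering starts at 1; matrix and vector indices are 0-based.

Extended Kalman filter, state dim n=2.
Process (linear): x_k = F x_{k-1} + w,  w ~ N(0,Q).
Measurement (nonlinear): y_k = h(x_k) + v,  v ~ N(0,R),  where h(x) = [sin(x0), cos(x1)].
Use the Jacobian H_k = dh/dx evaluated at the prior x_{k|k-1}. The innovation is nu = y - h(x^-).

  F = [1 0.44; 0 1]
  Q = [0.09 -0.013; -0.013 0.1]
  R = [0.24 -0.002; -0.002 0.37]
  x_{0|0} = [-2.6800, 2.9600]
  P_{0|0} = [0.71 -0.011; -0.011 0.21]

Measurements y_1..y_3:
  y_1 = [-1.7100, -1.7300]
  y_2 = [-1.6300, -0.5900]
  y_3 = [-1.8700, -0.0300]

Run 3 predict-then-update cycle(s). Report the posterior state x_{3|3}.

x_post = [-1.3268, 2.0754]

step 1: x^-=[-1.3776, 2.9600]  P^-=[0.8310 0.0684; 0.0684 0.3100]  H_jac=[0.1920 0.0000; 0.0000 -0.1806]  S=[0.2706 -0.0044; -0.0044 0.3801]  K=[0.5891 -0.0257; 0.0462 -0.1468]  nu=[-0.7286, -0.7464]  x^+=[-1.7876, 3.0359]  P^+=[0.7367 0.0592; 0.0592 0.3012]
step 2: x^-=[-0.4518, 3.0359]  P^-=[0.9371 0.1787; 0.1787 0.4012]  H_jac=[0.8997 0.0000; 0.0000 -0.1055]  S=[0.9985 -0.0190; -0.0190 0.3745]  K=[0.8442 -0.0076; 0.1591 -0.1050]  nu=[-1.1934, 0.4044]  x^+=[-1.4624, 2.8036]  P^+=[0.2252 0.0427; 0.0427 0.3712]
step 3: x^-=[-0.2288, 2.8036]  P^-=[0.4246 0.1930; 0.1930 0.4712]  H_jac=[0.9739 0.0000; 0.0000 -0.3315]  S=[0.6428 -0.0643; -0.0643 0.4218]  K=[0.6379 -0.0544; 0.2593 -0.3308]  nu=[-1.6432, 0.9134]  x^+=[-1.3268, 2.0754]  P^+=[0.1573 0.0646; 0.0646 0.3707]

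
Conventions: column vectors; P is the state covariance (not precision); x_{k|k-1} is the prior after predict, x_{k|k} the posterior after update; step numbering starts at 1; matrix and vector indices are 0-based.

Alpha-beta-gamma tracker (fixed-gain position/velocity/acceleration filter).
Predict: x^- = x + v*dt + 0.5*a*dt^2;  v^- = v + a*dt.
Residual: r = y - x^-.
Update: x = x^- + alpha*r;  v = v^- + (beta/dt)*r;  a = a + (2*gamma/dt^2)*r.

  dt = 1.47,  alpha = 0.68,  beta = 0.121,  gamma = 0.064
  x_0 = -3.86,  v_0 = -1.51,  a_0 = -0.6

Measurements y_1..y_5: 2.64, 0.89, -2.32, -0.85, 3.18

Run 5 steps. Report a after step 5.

a_post = 0.6656

step 1: x_pred=-6.7280  r=9.3680  x^+=-0.3578  v^+=-1.6209  a^+=-0.0451
step 2: x_pred=-2.7892  r=3.6792  x^+=-0.2873  v^+=-1.3843  a^+=0.1728
step 3: x_pred=-2.1356  r=-0.1844  x^+=-2.2610  v^+=-1.1454  a^+=0.1619
step 4: x_pred=-3.7698  r=2.9198  x^+=-1.7843  v^+=-0.6671  a^+=0.3349
step 5: x_pred=-2.4031  r=5.5831  x^+=1.3934  v^+=0.2847  a^+=0.6656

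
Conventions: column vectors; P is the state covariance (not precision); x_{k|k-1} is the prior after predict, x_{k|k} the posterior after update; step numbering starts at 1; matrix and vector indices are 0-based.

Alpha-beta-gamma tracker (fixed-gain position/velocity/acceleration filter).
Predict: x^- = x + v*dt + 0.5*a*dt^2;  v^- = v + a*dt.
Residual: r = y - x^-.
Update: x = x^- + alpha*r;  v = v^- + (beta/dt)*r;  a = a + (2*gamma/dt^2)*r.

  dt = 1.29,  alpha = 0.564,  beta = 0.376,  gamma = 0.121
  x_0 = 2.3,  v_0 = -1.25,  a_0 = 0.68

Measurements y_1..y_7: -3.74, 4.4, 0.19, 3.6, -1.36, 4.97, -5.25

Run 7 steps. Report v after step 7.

v_post = -2.4884

step 1: x_pred=1.2533  r=-4.9933  x^+=-1.5629  v^+=-1.8282  a^+=-0.0461
step 2: x_pred=-3.9597  r=8.3597  x^+=0.7552  v^+=0.5489  a^+=1.1696
step 3: x_pred=2.4364  r=-2.2464  x^+=1.1694  v^+=1.4029  a^+=0.8429
step 4: x_pred=3.6804  r=-0.0804  x^+=3.6351  v^+=2.4667  a^+=0.8312
step 5: x_pred=7.5087  r=-8.8687  x^+=2.5068  v^+=0.9540  a^+=-0.4585
step 6: x_pred=3.3559  r=1.6141  x^+=4.2662  v^+=0.8329  a^+=-0.2238
step 7: x_pred=5.1545  r=-10.4045  x^+=-0.7136  v^+=-2.4884  a^+=-1.7369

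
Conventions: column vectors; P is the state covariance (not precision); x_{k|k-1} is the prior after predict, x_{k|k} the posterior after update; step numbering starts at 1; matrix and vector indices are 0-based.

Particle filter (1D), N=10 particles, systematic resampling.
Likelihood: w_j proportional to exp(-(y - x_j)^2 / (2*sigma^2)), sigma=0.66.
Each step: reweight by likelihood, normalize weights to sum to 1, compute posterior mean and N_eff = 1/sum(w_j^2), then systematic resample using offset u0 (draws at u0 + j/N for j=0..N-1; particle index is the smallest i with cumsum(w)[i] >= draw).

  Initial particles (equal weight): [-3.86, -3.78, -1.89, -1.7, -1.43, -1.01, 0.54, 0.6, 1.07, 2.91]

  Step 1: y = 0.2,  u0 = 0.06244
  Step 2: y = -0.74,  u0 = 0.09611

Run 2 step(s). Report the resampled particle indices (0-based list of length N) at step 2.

step 1: w=[0.0000, 0.0000, 0.0028, 0.0067, 0.0199, 0.0781, 0.3674, 0.3491, 0.1760, 0.0001]  mean=0.4725  Neff=3.3972  idx=[5, 6, 6, 6, 6, 7, 7, 7, 8, 8]
step 2: w=[0.4697, 0.0779, 0.0779, 0.0779, 0.0779, 0.0650, 0.0650, 0.0650, 0.0119, 0.0119]  mean=-0.1637  Neff=3.8787  idx=[0, 0, 0, 0, 1, 2, 3, 5, 6, 9]

resampled_idx = [0, 0, 0, 0, 1, 2, 3, 5, 6, 9]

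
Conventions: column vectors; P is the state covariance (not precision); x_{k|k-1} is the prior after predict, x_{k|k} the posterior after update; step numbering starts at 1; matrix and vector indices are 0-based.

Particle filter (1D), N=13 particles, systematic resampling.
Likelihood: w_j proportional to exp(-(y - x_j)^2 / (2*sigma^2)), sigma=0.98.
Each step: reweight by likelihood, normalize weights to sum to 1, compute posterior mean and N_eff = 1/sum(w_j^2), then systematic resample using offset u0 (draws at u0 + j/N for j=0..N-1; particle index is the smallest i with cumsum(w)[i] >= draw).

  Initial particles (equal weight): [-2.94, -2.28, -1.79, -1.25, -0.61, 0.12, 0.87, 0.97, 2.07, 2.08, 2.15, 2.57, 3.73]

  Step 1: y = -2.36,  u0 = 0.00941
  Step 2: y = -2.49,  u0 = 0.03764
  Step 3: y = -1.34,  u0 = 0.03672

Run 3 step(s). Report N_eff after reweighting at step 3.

step 1: w=[0.2427, 0.2882, 0.2442, 0.1523, 0.0587, 0.0118, 0.0013, 0.0009, 0.0000, 0.0000, 0.0000, 0.0000, 0.0000]  mean=-2.0304  Neff=4.3791  idx=[0, 0, 0, 0, 1, 1, 1, 2, 2, 2, 3, 3, 4]
step 2: w=[0.0908, 0.0908, 0.0908, 0.0908, 0.0986, 0.0986, 0.0986, 0.0782, 0.0782, 0.0782, 0.0453, 0.0453, 0.0160]  mean=-2.2847  Neff=11.7907  idx=[0, 1, 2, 2, 3, 4, 5, 6, 6, 7, 8, 9, 11]
step 3: w=[0.0350, 0.0350, 0.0350, 0.0350, 0.0350, 0.0837, 0.0837, 0.0837, 0.0837, 0.1194, 0.1194, 0.1194, 0.1321]  mean=-2.0839  Neff=10.5989  idx=[1, 3, 5, 6, 7, 7, 8, 9, 10, 10, 11, 12, 12]

N_eff = 10.5989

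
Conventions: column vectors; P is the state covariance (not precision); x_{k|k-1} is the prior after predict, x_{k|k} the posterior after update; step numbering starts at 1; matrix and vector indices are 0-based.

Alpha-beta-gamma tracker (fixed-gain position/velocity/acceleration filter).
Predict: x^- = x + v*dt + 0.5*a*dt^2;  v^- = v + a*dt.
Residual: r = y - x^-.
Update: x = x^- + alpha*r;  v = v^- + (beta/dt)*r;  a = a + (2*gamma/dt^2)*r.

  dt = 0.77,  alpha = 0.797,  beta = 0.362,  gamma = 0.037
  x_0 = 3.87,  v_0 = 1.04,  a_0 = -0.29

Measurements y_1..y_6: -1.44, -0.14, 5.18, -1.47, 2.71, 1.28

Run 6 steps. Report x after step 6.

step 1: x_pred=4.5848  r=-6.0248  x^+=-0.2170  v^+=-2.0158  a^+=-1.0420
step 2: x_pred=-2.0780  r=1.9380  x^+=-0.5334  v^+=-1.9070  a^+=-0.8001
step 3: x_pred=-2.2390  r=7.4190  x^+=3.6740  v^+=0.9648  a^+=0.1259
step 4: x_pred=4.4542  r=-5.9242  x^+=-0.2674  v^+=-1.7234  a^+=-0.6135
step 5: x_pred=-1.7763  r=4.4863  x^+=1.7993  v^+=-0.0867  a^+=-0.0536
step 6: x_pred=1.7167  r=-0.4367  x^+=1.3686  v^+=-0.3332  a^+=-0.1081

x_post = 1.3686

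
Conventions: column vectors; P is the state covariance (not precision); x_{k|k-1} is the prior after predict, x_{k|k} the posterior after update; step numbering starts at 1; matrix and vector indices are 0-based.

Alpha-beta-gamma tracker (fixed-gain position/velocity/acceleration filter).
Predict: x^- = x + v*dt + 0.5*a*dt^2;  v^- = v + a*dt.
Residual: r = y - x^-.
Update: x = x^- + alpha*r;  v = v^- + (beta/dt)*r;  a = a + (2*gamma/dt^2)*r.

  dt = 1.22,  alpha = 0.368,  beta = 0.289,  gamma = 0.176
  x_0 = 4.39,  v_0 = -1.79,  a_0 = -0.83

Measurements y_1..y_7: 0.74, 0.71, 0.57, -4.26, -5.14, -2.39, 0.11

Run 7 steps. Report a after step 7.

a_post = 0.4965

step 1: x_pred=1.5885  r=-0.8485  x^+=1.2763  v^+=-3.0036  a^+=-1.0307
step 2: x_pred=-3.1552  r=3.8652  x^+=-1.7328  v^+=-3.3454  a^+=-0.1166
step 3: x_pred=-5.9009  r=6.4709  x^+=-3.5196  v^+=-1.9548  a^+=1.4138
step 4: x_pred=-4.8523  r=0.5923  x^+=-4.6344  v^+=-0.0897  a^+=1.5539
step 5: x_pred=-3.5874  r=-1.5526  x^+=-4.1587  v^+=1.4383  a^+=1.1867
step 6: x_pred=-1.5209  r=-0.8691  x^+=-1.8408  v^+=2.6801  a^+=0.9811
step 7: x_pred=2.1591  r=-2.0491  x^+=1.4051  v^+=3.3917  a^+=0.4965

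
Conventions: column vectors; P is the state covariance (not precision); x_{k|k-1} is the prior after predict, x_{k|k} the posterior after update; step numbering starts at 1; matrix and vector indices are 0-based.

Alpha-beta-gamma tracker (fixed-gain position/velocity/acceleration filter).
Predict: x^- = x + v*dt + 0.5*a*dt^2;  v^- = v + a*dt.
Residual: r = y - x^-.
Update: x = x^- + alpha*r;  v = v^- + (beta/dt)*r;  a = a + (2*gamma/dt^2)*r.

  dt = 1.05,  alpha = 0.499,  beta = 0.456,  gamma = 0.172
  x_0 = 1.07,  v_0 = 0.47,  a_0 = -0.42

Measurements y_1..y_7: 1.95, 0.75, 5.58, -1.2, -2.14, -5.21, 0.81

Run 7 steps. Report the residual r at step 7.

step 1: x_pred=1.3320  r=0.6180  x^+=1.6404  v^+=0.2974  a^+=-0.2272
step 2: x_pred=1.8274  r=-1.0774  x^+=1.2898  v^+=-0.4090  a^+=-0.5633
step 3: x_pred=0.5498  r=5.0302  x^+=3.0599  v^+=1.1840  a^+=1.0062
step 4: x_pred=4.8577  r=-6.0577  x^+=1.8349  v^+=-0.3903  a^+=-0.8839
step 5: x_pred=0.9379  r=-3.0779  x^+=-0.5980  v^+=-2.6551  a^+=-1.8443
step 6: x_pred=-4.4025  r=-0.8075  x^+=-4.8054  v^+=-4.9423  a^+=-2.0963
step 7: x_pred=-11.1504  r=11.9604  x^+=-5.1822  v^+=-1.9491  a^+=1.6356

resid = 11.9604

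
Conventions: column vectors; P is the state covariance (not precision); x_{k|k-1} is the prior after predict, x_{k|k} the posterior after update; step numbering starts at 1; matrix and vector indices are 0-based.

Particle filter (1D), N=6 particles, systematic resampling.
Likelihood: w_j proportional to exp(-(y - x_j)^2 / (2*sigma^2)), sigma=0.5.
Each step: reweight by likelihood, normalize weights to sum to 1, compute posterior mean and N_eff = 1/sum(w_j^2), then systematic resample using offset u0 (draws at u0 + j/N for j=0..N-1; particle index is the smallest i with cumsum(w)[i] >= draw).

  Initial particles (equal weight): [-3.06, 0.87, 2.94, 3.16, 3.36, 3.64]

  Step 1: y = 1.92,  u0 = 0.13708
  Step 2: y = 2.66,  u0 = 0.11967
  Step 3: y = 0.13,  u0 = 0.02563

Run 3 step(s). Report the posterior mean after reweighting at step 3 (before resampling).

step 1: w=[0.0000, 0.3678, 0.4164, 0.1541, 0.0527, 0.0090]  mean=2.2410  Neff=2.9826  idx=[1, 1, 2, 2, 3, 4]
step 2: w=[0.0006, 0.0006, 0.3172, 0.3172, 0.2251, 0.1393]  mean=3.0455  Neff=3.6858  idx=[2, 2, 3, 3, 4, 5]
step 3: w=[0.2449, 0.2449, 0.2449, 0.2449, 0.0188, 0.0015]  mean=2.9448  Neff=4.1612  idx=[0, 0, 1, 2, 2, 3]

post_mean = 2.9448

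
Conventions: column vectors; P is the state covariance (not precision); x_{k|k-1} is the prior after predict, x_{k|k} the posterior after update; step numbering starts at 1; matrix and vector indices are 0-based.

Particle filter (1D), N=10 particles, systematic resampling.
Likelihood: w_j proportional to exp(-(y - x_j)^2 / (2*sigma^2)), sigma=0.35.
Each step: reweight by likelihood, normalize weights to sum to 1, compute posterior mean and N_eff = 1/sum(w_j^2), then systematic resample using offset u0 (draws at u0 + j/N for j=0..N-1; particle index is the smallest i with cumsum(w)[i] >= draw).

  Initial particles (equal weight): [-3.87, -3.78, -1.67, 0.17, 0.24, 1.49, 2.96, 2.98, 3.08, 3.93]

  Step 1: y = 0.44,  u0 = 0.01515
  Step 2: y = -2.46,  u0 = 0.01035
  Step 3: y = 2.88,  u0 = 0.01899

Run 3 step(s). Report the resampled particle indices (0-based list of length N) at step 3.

resampled_idx = [0, 1, 2, 4, 5, 7, 8, 9, 9, 9]

step 1: w=[0.0000, 0.0000, 0.0000, 0.4632, 0.5298, 0.0069, 0.0000, 0.0000, 0.0000, 0.0000]  mean=0.2162  Neff=2.0187  idx=[3, 3, 3, 3, 3, 4, 4, 4, 4, 4]
step 2: w=[0.1642, 0.1642, 0.1642, 0.1642, 0.1642, 0.0358, 0.0358, 0.0358, 0.0358, 0.0358]  mean=0.1825  Neff=7.0819  idx=[0, 0, 1, 1, 2, 3, 3, 4, 4, 7]
step 3: w=[0.0735, 0.0735, 0.0735, 0.0735, 0.0735, 0.0735, 0.0735, 0.0735, 0.0735, 0.3388]  mean=0.1937  Neff=6.1214  idx=[0, 1, 2, 4, 5, 7, 8, 9, 9, 9]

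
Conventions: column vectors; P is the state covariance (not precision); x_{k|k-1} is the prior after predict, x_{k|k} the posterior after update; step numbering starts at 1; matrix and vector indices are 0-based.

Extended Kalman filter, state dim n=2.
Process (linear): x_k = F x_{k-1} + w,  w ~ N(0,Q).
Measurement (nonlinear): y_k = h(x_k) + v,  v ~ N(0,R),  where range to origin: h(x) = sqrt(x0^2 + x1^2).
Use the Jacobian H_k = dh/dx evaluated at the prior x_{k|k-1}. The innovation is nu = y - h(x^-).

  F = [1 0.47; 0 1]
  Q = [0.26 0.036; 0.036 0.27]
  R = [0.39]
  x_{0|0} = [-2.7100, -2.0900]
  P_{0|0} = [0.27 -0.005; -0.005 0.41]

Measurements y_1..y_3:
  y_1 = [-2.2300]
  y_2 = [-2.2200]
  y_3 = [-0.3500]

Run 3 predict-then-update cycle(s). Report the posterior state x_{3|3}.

x_post = [0.0077, -0.3773]

step 1: x^-=[-3.6923, -2.0900]  P^-=[0.6159 0.2237; 0.2237 0.6800]  H_jac=[-0.8703 -0.4926]  S=[1.2132]  K=[-0.5326; -0.4366]  nu=[-6.4728]  x^+=[-0.2449, 0.7358]  P^+=[0.2717 -0.0584; -0.0584 0.4488]
step 2: x^-=[0.1009, 0.7358]  P^-=[0.5760 0.1885; 0.1885 0.7188]  H_jac=[0.1358 0.9907]  S=[1.1569]  K=[0.2291; 0.6377]  nu=[-2.9626]  x^+=[-0.5778, -1.1535]  P^+=[0.5153 0.0195; 0.0195 0.2483]
step 3: x^-=[-1.1200, -1.1535]  P^-=[0.8485 0.1723; 0.1723 0.5183]  H_jac=[-0.6966 -0.7175]  S=[1.2407]  K=[-0.5760; -0.3964]  nu=[-1.9577]  x^+=[0.0077, -0.3773]  P^+=[0.4369 -0.1111; -0.1111 0.3233]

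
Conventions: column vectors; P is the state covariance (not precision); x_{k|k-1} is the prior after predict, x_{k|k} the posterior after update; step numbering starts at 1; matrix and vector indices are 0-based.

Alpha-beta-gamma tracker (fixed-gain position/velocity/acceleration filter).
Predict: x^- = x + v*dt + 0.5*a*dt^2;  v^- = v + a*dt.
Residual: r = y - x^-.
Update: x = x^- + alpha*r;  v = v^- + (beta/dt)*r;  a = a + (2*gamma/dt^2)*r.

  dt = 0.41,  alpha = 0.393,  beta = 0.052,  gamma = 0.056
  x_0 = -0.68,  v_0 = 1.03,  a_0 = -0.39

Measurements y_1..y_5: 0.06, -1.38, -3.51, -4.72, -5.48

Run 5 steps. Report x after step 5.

step 1: x_pred=-0.2905  r=0.3505  x^+=-0.1527  v^+=0.9146  a^+=-0.1565
step 2: x_pred=0.2091  r=-1.5891  x^+=-0.4154  v^+=0.6489  a^+=-1.2152
step 3: x_pred=-0.2515  r=-3.2585  x^+=-1.5321  v^+=-0.2627  a^+=-3.3862
step 4: x_pred=-1.9244  r=-2.7956  x^+=-3.0231  v^+=-2.0056  a^+=-5.2489
step 5: x_pred=-4.2865  r=-1.1935  x^+=-4.7556  v^+=-4.3090  a^+=-6.0440

x_post = -4.7556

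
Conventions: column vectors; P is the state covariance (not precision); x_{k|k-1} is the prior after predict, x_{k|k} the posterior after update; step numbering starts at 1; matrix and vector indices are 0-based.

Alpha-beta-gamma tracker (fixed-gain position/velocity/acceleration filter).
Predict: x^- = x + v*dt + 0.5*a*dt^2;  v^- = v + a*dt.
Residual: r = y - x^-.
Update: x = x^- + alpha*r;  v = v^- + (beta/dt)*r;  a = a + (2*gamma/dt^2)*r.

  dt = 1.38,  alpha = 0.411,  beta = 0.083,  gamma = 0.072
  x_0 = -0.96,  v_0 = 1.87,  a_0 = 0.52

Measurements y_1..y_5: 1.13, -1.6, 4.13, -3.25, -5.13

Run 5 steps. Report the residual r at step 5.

resid = -9.5986

step 1: x_pred=2.1157  r=-0.9857  x^+=1.7106  v^+=2.5283  a^+=0.4455
step 2: x_pred=5.6238  r=-7.2238  x^+=2.6548  v^+=2.7086  a^+=-0.1008
step 3: x_pred=6.2967  r=-2.1667  x^+=5.4062  v^+=2.4392  a^+=-0.2646
step 4: x_pred=8.5204  r=-11.7704  x^+=3.6827  v^+=1.3661  a^+=-1.1546
step 5: x_pred=4.4686  r=-9.5986  x^+=0.5236  v^+=-0.8045  a^+=-1.8804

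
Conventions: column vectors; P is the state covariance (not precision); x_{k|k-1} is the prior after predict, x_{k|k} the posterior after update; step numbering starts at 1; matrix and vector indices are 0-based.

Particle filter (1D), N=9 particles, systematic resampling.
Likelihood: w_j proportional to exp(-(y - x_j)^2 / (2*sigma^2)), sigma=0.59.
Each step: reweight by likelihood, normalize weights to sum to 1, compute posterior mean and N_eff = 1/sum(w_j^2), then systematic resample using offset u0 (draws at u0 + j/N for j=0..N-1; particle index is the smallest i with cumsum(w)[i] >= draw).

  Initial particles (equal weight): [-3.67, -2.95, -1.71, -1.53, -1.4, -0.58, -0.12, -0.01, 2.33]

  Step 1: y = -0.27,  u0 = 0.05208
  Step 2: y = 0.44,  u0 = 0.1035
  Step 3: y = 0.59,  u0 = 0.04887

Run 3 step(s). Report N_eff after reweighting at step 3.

step 1: w=[0.0000, 0.0000, 0.0166, 0.0334, 0.0522, 0.2847, 0.3164, 0.2966, 0.0000]  mean=-0.3587  Neff=3.6595  idx=[4, 5, 5, 5, 6, 6, 7, 7, 7]
step 2: w=[0.0018, 0.0534, 0.0534, 0.0534, 0.1518, 0.1518, 0.1781, 0.1781, 0.1781]  mean=-0.1373  Neff=6.6760  idx=[2, 4, 5, 5, 6, 7, 7, 8, 8]
step 3: w=[0.0306, 0.1059, 0.1059, 0.1059, 0.1303, 0.1303, 0.1303, 0.1303, 0.1303]  mean=-0.0624  Neff=8.3670  idx=[1, 2, 3, 4, 5, 5, 6, 7, 8]

N_eff = 8.3670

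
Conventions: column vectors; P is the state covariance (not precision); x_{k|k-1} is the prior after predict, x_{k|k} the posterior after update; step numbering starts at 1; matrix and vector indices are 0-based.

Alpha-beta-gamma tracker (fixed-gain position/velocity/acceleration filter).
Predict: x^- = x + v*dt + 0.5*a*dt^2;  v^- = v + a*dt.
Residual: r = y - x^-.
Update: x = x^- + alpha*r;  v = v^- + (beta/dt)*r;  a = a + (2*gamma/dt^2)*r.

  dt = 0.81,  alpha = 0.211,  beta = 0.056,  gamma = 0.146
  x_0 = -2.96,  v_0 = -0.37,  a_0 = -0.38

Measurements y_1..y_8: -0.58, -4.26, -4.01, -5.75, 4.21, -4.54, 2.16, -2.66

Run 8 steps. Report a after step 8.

a_post = 0.6156

step 1: x_pred=-3.3844  r=2.8044  x^+=-2.7926  v^+=-0.4839  a^+=0.8681
step 2: x_pred=-2.8998  r=-1.3602  x^+=-3.1868  v^+=0.1252  a^+=0.2627
step 3: x_pred=-2.9992  r=-1.0108  x^+=-3.2125  v^+=0.2681  a^+=-0.1871
step 4: x_pred=-3.0567  r=-2.6933  x^+=-3.6250  v^+=-0.0696  a^+=-1.3858
step 5: x_pred=-4.1360  r=8.3460  x^+=-2.3750  v^+=-0.6151  a^+=2.3286
step 6: x_pred=-2.1093  r=-2.4307  x^+=-2.6222  v^+=1.1031  a^+=1.2468
step 7: x_pred=-1.3197  r=3.4797  x^+=-0.5855  v^+=2.3536  a^+=2.7955
step 8: x_pred=2.2380  r=-4.8980  x^+=1.2045  v^+=4.2793  a^+=0.6156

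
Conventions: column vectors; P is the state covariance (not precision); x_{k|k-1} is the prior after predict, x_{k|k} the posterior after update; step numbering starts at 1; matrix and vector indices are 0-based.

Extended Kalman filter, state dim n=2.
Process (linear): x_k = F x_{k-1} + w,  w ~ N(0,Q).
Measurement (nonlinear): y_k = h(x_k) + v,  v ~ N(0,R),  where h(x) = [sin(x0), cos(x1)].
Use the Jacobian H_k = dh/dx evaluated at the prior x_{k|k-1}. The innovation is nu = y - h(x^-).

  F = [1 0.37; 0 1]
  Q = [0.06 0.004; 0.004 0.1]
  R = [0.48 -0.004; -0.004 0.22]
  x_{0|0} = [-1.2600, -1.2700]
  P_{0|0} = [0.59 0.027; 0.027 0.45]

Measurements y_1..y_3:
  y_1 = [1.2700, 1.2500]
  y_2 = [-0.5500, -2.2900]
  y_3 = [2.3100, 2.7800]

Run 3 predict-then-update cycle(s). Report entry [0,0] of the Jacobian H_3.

H_jac[0,0] = -0.9022

step 1: x^-=[-1.7299, -1.2700]  P^-=[0.7316 0.1975; 0.1975 0.5500]  H_jac=[-0.1584 0.0000; 0.0000 0.9551]  S=[0.4984 -0.0339; -0.0339 0.7217]  K=[-0.2155 0.2512; -0.0133 0.7272]  nu=[2.2574, 0.9537]  x^+=[-1.9767, -0.6065]  P^+=[0.6592 0.0588; 0.0588 0.1676]
step 2: x^-=[-2.2011, -0.6065]  P^-=[0.7856 0.1248; 0.1248 0.2676]  H_jac=[-0.5894 0.0000; 0.0000 0.5700]  S=[0.7530 -0.0459; -0.0459 0.3069]  K=[-0.6064 0.1410; -0.0680 0.4867]  nu=[0.2578, -3.1116]  x^+=[-2.7962, -2.1386]  P^+=[0.4948 0.0587; 0.0587 0.1883]
step 3: x^-=[-3.5875, -2.1386]  P^-=[0.6240 0.1324; 0.1324 0.2883]  H_jac=[-0.9022 0.0000; 0.0000 0.8431]  S=[0.9879 -0.1047; -0.1047 0.4249]  K=[-0.5566 0.1255; -0.0619 0.5568]  nu=[1.8787, 3.3178]  x^+=[-4.2168, -0.4075]  P^+=[0.2967 0.0354; 0.0354 0.1456]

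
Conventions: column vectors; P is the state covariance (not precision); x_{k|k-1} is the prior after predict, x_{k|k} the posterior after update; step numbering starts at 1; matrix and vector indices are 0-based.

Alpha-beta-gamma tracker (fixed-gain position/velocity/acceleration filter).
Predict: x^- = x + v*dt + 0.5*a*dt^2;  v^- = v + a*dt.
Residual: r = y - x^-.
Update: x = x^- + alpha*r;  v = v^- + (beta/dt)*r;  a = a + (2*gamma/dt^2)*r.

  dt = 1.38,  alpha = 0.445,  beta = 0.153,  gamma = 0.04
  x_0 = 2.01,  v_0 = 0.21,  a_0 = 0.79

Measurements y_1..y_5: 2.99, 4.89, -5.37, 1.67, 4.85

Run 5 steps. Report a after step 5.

step 1: x_pred=3.0520  r=-0.0620  x^+=3.0244  v^+=1.2933  a^+=0.7874
step 2: x_pred=5.5590  r=-0.6690  x^+=5.2613  v^+=2.3058  a^+=0.7593
step 3: x_pred=9.1662  r=-14.5362  x^+=2.6976  v^+=1.7420  a^+=0.1487
step 4: x_pred=5.2430  r=-3.5730  x^+=3.6530  v^+=1.5510  a^+=-0.0014
step 5: x_pred=5.7920  r=-0.9420  x^+=5.3728  v^+=1.4445  a^+=-0.0410

a_post = -0.0410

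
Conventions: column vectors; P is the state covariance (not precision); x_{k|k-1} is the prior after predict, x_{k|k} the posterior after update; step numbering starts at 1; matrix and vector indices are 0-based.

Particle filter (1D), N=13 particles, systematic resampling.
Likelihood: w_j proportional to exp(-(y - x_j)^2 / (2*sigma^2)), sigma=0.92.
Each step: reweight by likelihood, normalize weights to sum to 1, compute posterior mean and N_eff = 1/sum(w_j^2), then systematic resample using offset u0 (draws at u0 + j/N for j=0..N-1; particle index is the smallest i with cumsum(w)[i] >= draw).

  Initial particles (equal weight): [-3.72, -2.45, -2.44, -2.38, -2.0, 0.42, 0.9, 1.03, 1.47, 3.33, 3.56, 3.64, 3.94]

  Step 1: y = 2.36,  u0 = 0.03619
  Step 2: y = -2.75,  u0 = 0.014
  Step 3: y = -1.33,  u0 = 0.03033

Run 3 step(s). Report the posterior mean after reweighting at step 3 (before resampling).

post_mean = 0.4455

step 1: w=[0.0000, 0.0000, 0.0000, 0.0000, 0.0000, 0.0363, 0.0953, 0.1180, 0.2102, 0.1925, 0.1434, 0.1275, 0.0768]  mean=2.4496  Neff=6.7443  idx=[5, 6, 7, 8, 8, 8, 9, 9, 9, 10, 11, 11, 12]
step 2: w=[0.7956, 0.1150, 0.0650, 0.0081, 0.0081, 0.0081, 0.0000, 0.0000, 0.0000, 0.0000, 0.0000, 0.0000, 0.0000]  mean=0.5405  Neff=1.5371  idx=[0, 0, 0, 0, 0, 0, 0, 0, 0, 0, 0, 1, 2]
step 3: w=[0.0866, 0.0866, 0.0866, 0.0866, 0.0866, 0.0866, 0.0866, 0.0866, 0.0866, 0.0866, 0.0866, 0.0280, 0.0197]  mean=0.4455  Neff=11.9594  idx=[0, 1, 2, 3, 3, 4, 5, 6, 7, 8, 9, 10, 11]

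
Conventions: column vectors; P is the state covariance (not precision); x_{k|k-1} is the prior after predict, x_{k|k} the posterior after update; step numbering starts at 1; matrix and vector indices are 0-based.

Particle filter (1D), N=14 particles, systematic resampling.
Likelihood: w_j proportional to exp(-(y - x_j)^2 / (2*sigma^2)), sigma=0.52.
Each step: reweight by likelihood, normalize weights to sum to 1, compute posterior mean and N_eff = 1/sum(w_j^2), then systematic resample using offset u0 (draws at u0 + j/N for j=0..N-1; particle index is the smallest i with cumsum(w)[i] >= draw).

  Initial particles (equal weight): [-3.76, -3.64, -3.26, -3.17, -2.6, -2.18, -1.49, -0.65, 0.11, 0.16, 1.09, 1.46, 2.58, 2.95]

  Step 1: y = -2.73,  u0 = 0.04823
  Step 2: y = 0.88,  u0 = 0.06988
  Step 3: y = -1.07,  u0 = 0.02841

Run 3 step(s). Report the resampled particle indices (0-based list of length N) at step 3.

step 1: w=[0.0433, 0.0665, 0.1830, 0.2151, 0.2982, 0.1759, 0.0179, 0.0001, 0.0000, 0.0000, 0.0000, 0.0000, 0.0000, 0.0000]  mean=-2.8688  Neff=4.8489  idx=[1, 2, 2, 2, 3, 3, 3, 4, 4, 4, 4, 5, 5, 5]
step 2: w=[0.0000, 0.0000, 0.0000, 0.0000, 0.0000, 0.0000, 0.0000, 0.0021, 0.0021, 0.0021, 0.0021, 0.3306, 0.3306, 0.3306]  mean=-2.1835  Neff=3.0499  idx=[11, 11, 11, 11, 12, 12, 12, 12, 12, 13, 13, 13, 13, 13]
step 3: w=[0.0714, 0.0714, 0.0714, 0.0714, 0.0714, 0.0714, 0.0714, 0.0714, 0.0714, 0.0714, 0.0714, 0.0714, 0.0714, 0.0714]  mean=-2.1800  Neff=14.0000  idx=[0, 1, 2, 3, 4, 5, 6, 7, 8, 9, 10, 11, 12, 13]

resampled_idx = [0, 1, 2, 3, 4, 5, 6, 7, 8, 9, 10, 11, 12, 13]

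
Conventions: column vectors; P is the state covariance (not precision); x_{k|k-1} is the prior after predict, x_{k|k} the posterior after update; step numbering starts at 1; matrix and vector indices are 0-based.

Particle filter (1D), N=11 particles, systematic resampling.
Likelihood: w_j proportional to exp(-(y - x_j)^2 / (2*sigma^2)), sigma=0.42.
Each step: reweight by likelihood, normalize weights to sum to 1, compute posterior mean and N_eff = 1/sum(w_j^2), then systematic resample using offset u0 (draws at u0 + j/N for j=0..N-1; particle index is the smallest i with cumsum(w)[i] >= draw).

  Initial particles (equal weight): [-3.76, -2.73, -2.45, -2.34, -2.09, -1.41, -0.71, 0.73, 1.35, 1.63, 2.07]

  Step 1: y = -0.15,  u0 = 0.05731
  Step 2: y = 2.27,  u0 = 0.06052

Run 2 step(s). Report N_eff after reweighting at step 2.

N_eff = 2.0000

step 1: w=[0.0000, 0.0000, 0.0000, 0.0000, 0.0000, 0.0207, 0.7678, 0.2080, 0.0032, 0.0002, 0.0000]  mean=-0.4180  Neff=1.5792  idx=[6, 6, 6, 6, 6, 6, 6, 6, 6, 7, 7]
step 2: w=[0.0000, 0.0000, 0.0000, 0.0000, 0.0000, 0.0000, 0.0000, 0.0000, 0.0000, 0.5000, 0.5000]  mean=0.7300  Neff=2.0000  idx=[9, 9, 9, 9, 9, 10, 10, 10, 10, 10, 10]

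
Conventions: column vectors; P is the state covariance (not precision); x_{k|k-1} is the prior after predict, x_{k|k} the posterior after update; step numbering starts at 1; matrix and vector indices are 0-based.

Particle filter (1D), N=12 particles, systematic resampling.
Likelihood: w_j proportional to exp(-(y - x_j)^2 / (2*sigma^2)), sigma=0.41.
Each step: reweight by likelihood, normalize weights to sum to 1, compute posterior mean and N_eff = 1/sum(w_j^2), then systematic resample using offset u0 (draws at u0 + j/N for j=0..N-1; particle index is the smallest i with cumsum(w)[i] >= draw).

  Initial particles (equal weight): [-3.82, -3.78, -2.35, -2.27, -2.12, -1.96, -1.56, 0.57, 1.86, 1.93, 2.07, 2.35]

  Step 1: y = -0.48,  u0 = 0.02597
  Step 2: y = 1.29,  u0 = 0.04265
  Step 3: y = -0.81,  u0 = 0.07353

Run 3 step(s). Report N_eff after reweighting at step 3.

N_eff = 12.0000

step 1: w=[0.0000, 0.0000, 0.0004, 0.0010, 0.0047, 0.0209, 0.4403, 0.5325, 0.0000, 0.0000, 0.0000, 0.0000]  mean=-0.4378  Neff=2.0923  idx=[5, 6, 6, 6, 6, 6, 7, 7, 7, 7, 7, 7]
step 2: w=[0.0000, 0.0000, 0.0000, 0.0000, 0.0000, 0.0000, 0.1667, 0.1667, 0.1667, 0.1667, 0.1667, 0.1667]  mean=0.5700  Neff=6.0000  idx=[6, 6, 7, 7, 8, 8, 9, 9, 10, 10, 11, 11]
step 3: w=[0.0833, 0.0833, 0.0833, 0.0833, 0.0833, 0.0833, 0.0833, 0.0833, 0.0833, 0.0833, 0.0833, 0.0833]  mean=0.5700  Neff=12.0000  idx=[0, 1, 2, 3, 4, 5, 6, 7, 8, 9, 10, 11]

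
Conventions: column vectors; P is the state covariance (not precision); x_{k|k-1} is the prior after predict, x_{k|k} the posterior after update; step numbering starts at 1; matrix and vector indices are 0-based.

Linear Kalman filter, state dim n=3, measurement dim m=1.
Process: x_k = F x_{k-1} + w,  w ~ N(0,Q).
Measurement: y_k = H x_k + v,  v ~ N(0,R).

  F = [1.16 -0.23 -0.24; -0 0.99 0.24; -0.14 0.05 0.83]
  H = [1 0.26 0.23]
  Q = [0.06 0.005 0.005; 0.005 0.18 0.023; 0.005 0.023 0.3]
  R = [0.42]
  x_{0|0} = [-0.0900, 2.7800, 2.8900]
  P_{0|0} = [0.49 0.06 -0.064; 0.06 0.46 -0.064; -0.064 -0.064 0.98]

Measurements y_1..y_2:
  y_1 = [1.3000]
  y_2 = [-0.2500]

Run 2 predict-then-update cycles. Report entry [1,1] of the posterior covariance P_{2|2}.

P_post[1,1] = 0.9248

step 1: x^-=[-1.4374, 3.4458, 2.5503]  P^-=[0.7967 -0.0864 -0.3205; -0.0864 0.6569 0.1815; -0.3205 0.1815 0.9946]  S=[1.1431]  K=[0.6128; 0.1104; -0.0389]  nu=[1.2549]  x^+=[-0.6683, 3.5843, 2.5014]  P^+=[0.3674 -0.1637 -0.2932; -0.1637 0.6430 0.1864; -0.2932 0.1864 0.9929]
step 2: x^-=[-2.2000, 4.1488, 2.3490]  P^-=[0.9167 -0.5228 -0.6045; -0.5228 0.9559 0.4405; -0.6045 0.4405 1.0787]  S=[0.9612]  K=[0.6677; -0.1799; -0.2517]  nu=[0.3311]  x^+=[-1.9790, 4.0893, 2.2657]  P^+=[0.4882 -0.4073 -0.4430; -0.4073 0.9248 0.3970; -0.4430 0.3970 1.0178]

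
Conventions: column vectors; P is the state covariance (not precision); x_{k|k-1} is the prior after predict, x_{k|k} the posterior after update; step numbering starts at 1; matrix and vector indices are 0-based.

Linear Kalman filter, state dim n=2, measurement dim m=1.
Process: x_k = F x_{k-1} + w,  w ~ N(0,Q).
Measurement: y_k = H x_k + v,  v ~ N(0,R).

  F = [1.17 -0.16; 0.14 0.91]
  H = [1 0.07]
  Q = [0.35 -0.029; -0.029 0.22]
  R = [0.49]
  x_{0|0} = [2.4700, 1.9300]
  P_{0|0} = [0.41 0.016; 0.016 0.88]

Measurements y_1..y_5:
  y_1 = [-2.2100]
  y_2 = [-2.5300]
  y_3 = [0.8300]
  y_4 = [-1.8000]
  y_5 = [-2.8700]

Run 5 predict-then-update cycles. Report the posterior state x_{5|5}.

step 1: x^-=[2.5811, 2.1021]  P^-=[0.9278 -0.0733; -0.0733 0.9608]  S=[1.4122]  K=[0.6533; -0.0043]  nu=[-4.9382]  x^+=[-0.6452, 2.1232]  P^+=[0.3250 -0.0694; -0.0694 0.9608]
step 2: x^-=[-1.0946, 1.8418]  P^-=[0.8454 -0.1879; -0.1879 1.0044]  S=[1.3140]  K=[0.6334; -0.0895]  nu=[-1.5643]  x^+=[-2.0854, 1.9818]  P^+=[0.3183 -0.1134; -0.1134 0.9938]
step 3: x^-=[-2.7570, 1.5115]  P^-=[0.8536 -0.2398; -0.2398 1.0203]  S=[1.3151]  K=[0.6364; -0.1280]  nu=[3.4812]  x^+=[-0.5417, 1.0658]  P^+=[0.3211 -0.1327; -0.1327 0.9988]
step 4: x^-=[-0.8044, 0.8940]  P^-=[0.8648 -0.2601; -0.2601 1.0196]  S=[1.3234]  K=[0.6397; -0.1426]  nu=[-1.0582]  x^+=[-1.4813, 1.0449]  P^+=[0.3232 -0.1394; -0.1394 0.9927]
step 5: x^-=[-1.9003, 0.7435]  P^-=[0.8700 -0.2658; -0.2658 1.0128]  S=[1.3278]  K=[0.6412; -0.1468]  nu=[-1.0217]  x^+=[-2.5555, 0.8935]  P^+=[0.3241 -0.1408; -0.1408 0.9842]

x_post = [-2.5555, 0.8935]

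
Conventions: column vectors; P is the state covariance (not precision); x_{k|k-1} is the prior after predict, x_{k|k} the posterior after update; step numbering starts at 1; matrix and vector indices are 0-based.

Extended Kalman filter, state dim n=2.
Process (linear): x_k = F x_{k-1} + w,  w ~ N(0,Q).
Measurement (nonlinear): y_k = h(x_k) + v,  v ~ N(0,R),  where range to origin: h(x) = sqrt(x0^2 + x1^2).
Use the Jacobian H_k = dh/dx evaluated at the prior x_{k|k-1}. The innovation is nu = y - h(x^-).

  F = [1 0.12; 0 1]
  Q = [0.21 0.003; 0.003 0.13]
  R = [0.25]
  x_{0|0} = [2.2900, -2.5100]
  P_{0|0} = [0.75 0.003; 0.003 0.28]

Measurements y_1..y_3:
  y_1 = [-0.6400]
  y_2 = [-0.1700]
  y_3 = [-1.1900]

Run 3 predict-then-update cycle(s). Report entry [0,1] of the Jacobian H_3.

step 1: x^-=[1.9888, -2.5100]  P^-=[0.9648 0.0396; 0.0396 0.4100]  H_jac=[0.6210 -0.7838]  S=[0.8354]  K=[0.6800; -0.3552]  nu=[-3.8424]  x^+=[-0.6242, -1.1451]  P^+=[0.5784 0.2414; 0.2414 0.3046]
step 2: x^-=[-0.7616, -1.1451]  P^-=[0.8507 0.2810; 0.2810 0.4346]  H_jac=[-0.5538 -0.8327]  S=[1.0713]  K=[-0.6581; -0.4830]  nu=[-1.5452]  x^+=[0.2554, -0.3987]  P^+=[0.3867 -0.0596; -0.0596 0.1847]
step 3: x^-=[0.2075, -0.3987]  P^-=[0.5851 -0.0344; -0.0344 0.3147]  H_jac=[0.4617 -0.8870]  S=[0.6505]  K=[0.4622; -0.4535]  nu=[-1.6395]  x^+=[-0.5503, 0.3448]  P^+=[0.4461 0.1019; 0.1019 0.1809]

H_jac[0,1] = -0.8870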